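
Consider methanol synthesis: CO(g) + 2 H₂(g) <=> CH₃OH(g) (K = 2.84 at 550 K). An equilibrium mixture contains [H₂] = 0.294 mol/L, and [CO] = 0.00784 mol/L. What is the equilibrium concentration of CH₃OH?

At equilibrium, K = [CH₃OH] / ([CO]·[H₂]²) = 2.84.
([CH₃OH]) / ((0.00784)·(0.294)²) = 2.84
[CH₃OH] = 0.00192 mol/L

[CH₃OH] = 0.00192 mol/L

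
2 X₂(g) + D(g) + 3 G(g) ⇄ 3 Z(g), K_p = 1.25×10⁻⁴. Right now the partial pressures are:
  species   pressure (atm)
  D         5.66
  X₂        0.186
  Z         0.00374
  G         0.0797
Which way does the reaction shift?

Q_p = P(Z)³ / (P(X₂)²·P(D)·P(G)³) = (0.00374)³ / ((0.186)²·(5.66)·(0.0797)³) = 5.28×10⁻⁴
Q_p = 5.28×10⁻⁴ > K_p = 1.25×10⁻⁴, so the reverse reaction proceeds.

toward reactants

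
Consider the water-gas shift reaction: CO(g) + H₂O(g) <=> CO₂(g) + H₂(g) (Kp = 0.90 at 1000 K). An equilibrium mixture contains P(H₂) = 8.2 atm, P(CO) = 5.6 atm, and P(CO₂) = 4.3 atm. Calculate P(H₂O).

P(H₂O) = 7.0 atm

At equilibrium, Kp = P(CO₂)·P(H₂) / (P(CO)·P(H₂O)) = 0.90.
(4.3)·(8.2) / ((5.6)·(P(H₂O))) = 0.90
P(H₂O) = 7.00 = 7.0 atm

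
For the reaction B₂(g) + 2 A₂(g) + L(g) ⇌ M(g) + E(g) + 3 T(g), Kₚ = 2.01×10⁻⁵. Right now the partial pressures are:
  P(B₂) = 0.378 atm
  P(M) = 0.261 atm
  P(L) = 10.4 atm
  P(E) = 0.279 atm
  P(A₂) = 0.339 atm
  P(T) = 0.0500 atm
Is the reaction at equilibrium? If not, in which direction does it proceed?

Qₚ = P(M)·P(E)·P(T)³ / (P(B₂)·P(A₂)²·P(L)) = (0.261)·(0.279)·(0.0500)³ / ((0.378)·(0.339)²·(10.4)) = 2.01×10⁻⁵
Qₚ = 2.01×10⁻⁵ = Kₚ, so the system is already at equilibrium.

at equilibrium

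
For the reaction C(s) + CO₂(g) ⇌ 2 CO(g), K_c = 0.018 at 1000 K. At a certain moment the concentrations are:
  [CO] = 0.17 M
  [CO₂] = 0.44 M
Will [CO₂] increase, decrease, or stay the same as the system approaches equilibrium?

(C is a pure solid — omitted from Q_c.)
Q_c = [CO]² / [CO₂] = (0.17)² / (0.44) = 0.066
Q_c = 0.066 > K_c = 0.018: net reverse reaction.
CO₂ is a reactant, so it increases.

increase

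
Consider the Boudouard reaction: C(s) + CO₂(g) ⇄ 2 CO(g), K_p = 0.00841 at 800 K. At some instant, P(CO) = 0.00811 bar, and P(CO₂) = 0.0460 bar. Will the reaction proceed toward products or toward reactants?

(C is a pure solid — omitted from Q_p.)
Q_p = P(CO)² / P(CO₂) = (0.00811)² / (0.0460) = 0.00143
Q_p = 0.00143 < K_p = 0.00841, so the forward reaction proceeds.

in the forward direction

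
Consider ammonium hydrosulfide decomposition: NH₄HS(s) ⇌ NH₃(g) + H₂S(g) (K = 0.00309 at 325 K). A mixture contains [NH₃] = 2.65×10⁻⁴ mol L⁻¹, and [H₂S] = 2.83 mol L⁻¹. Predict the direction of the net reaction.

(NH₄HS is a pure solid — omitted from Q.)
Q = [NH₃]·[H₂S] = (2.65×10⁻⁴)·(2.83) = 7.50×10⁻⁴
Q = 7.50×10⁻⁴ < K = 0.00309, so the forward reaction proceeds.

in the forward direction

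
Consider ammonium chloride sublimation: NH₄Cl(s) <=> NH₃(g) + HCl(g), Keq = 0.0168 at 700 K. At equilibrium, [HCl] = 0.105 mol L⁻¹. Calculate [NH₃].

[NH₃] = 0.160 mol L⁻¹

(NH₄Cl is a pure solid — omitted from Keq.)
At equilibrium, Keq = [NH₃]·[HCl] = 0.0168.
([NH₃])·(0.105) = 0.0168
[NH₃] = 0.160 mol L⁻¹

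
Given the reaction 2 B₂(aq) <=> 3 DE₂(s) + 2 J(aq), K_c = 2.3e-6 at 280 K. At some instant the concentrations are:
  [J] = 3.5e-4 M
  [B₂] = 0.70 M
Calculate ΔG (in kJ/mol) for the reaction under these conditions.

ΔG = -5.17 kJ/mol

(DE₂ is a pure solid — omitted from Q_c.)
Q_c = [J]² / [B₂]² = (3.5e-4)² / (0.70)² = 2.50e-7
ΔG = RT ln(Q_c/K_c) = (8.314 J mol⁻¹ K⁻¹)(280 K) × ln(2.50e-7/2.3e-6)
   = (2.328 kJ/mol)(-2.219) = -5.17 kJ/mol
ΔG < 0, so the forward reaction is spontaneous (proceeds forward).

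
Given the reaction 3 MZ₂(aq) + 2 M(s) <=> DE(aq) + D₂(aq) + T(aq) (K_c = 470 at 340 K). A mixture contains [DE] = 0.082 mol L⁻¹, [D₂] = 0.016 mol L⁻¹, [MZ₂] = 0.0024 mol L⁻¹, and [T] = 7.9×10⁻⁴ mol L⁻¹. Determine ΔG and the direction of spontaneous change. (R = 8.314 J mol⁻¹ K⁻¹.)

(M is a pure solid — omitted from Q_c.)
Q_c = [DE]·[D₂]·[T] / [MZ₂]³ = (0.082)·(0.016)·(7.9×10⁻⁴) / (0.0024)³ = 75.0
ΔG = RT ln(Q_c/K_c) = (8.314 J mol⁻¹ K⁻¹)(340 K) × ln(75.0/470)
   = (2.827 kJ/mol)(-1.835) = -5.19 kJ/mol
ΔG < 0, so the forward reaction is spontaneous (proceeds forward).

ΔG = -5.19 kJ/mol; the forward reaction is spontaneous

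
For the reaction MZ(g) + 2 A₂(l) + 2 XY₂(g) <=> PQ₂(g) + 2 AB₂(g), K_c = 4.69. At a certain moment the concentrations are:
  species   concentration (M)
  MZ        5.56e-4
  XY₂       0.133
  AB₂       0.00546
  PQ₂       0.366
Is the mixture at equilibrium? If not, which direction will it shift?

(A₂ is a pure liquid — omitted from Q_c.)
Q_c = [PQ₂]·[AB₂]² / ([MZ]·[XY₂]²) = (0.366)·(0.00546)² / ((5.56e-4)·(0.133)²) = 1.11
Q_c = 1.11 < K_c = 4.69: net forward reaction.

no; Q < K, reaction proceeds forward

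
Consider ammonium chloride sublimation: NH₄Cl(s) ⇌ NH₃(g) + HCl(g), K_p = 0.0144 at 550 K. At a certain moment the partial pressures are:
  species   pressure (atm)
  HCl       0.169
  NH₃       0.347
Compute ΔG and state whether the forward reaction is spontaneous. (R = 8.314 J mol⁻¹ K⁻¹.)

ΔG = 6.42 kJ/mol; the forward reaction is non-spontaneous

(NH₄Cl is a pure solid — omitted from Q_p.)
Q_p = P(NH₃)·P(HCl) = (0.347)·(0.169) = 0.0586
ΔG = RT ln(Q_p/K_p) = (8.314 J mol⁻¹ K⁻¹)(550 K) × ln(0.0586/0.0144)
   = (4.573 kJ/mol)(1.404) = 6.42 kJ/mol
ΔG > 0, so the forward reaction is non-spontaneous (proceeds in reverse).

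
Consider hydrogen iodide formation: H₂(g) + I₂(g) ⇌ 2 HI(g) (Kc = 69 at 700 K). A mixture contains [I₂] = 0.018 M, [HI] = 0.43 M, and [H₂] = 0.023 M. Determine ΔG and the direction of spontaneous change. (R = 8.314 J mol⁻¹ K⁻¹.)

Qc = [HI]² / ([H₂]·[I₂]) = (0.43)² / ((0.023)·(0.018)) = 447
ΔG = RT ln(Qc/Kc) = (8.314 J mol⁻¹ K⁻¹)(700 K) × ln(447/69)
   = (5.820 kJ/mol)(1.868) = 10.9 kJ/mol
ΔG > 0, so the forward reaction is non-spontaneous (proceeds in reverse).

ΔG = 10.9 kJ/mol; the forward reaction is non-spontaneous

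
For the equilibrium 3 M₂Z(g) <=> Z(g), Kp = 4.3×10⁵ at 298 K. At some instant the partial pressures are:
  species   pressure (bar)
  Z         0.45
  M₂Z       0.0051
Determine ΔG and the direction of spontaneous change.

Qp = P(Z) / P(M₂Z)³ = (0.45) / (0.0051)³ = 3.39×10⁶
ΔG = RT ln(Qp/Kp) = (8.314 J mol⁻¹ K⁻¹)(298 K) × ln(3.39×10⁶/4.3×10⁵)
   = (2.478 kJ/mol)(2.065) = 5.12 kJ/mol
ΔG > 0, so the forward reaction is non-spontaneous (proceeds in reverse).

ΔG = 5.12 kJ/mol; the forward reaction is non-spontaneous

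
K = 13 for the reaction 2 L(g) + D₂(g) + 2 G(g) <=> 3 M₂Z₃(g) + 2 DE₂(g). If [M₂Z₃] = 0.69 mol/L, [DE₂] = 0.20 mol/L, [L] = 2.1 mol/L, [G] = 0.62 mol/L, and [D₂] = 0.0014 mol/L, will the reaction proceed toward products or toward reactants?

to the right

Q = [M₂Z₃]³·[DE₂]² / ([L]²·[D₂]·[G]²) = (0.69)³·(0.20)² / ((2.1)²·(0.0014)·(0.62)²) = 5.5
Q = 5.5 < K = 13, so the forward reaction proceeds.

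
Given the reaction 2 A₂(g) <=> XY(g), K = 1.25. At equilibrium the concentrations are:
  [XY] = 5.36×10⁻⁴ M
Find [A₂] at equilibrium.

[A₂] = 0.0207 M

At equilibrium, K = [XY] / [A₂]² = 1.25.
(5.36×10⁻⁴) / ([A₂])² = 1.25
[A₂]² = 4.29×10⁻⁴ ⇒ [A₂] = 0.0207 M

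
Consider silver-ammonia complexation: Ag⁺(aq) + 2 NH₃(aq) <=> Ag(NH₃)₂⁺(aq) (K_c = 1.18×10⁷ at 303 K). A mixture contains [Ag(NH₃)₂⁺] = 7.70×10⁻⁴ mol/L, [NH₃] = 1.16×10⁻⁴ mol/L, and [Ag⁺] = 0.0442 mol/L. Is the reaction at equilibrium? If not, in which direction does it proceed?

Q_c = [Ag(NH₃)₂⁺] / ([Ag⁺]·[NH₃]²) = (7.70×10⁻⁴) / ((0.0442)·(1.16×10⁻⁴)²) = 1.29×10⁶
Q_c = 1.29×10⁶ < K_c = 1.18×10⁷, so the forward reaction proceeds.

to the right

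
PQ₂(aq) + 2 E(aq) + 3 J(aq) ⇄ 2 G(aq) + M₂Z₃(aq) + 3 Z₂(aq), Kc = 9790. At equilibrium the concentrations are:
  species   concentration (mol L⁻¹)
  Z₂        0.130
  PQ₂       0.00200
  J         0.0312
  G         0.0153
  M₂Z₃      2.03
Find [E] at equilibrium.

[E] = 0.0419 mol L⁻¹

At equilibrium, Kc = [G]²·[M₂Z₃]·[Z₂]³ / ([PQ₂]·[E]²·[J]³) = 9790.
(0.0153)²·(2.03)·(0.130)³ / ((0.00200)·([E])²·(0.0312)³) = 9790
[E]² = 0.00176 ⇒ [E] = 0.0419 mol L⁻¹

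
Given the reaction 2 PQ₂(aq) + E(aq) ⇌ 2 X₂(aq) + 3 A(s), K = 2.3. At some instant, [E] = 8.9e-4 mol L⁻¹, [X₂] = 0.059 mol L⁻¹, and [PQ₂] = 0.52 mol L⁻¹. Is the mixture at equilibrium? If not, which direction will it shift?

no; Q > K, reaction proceeds in reverse

(A is a pure solid — omitted from Q.)
Q = [X₂]² / ([PQ₂]²·[E]) = (0.059)² / ((0.52)²·(8.9e-4)) = 14
Q = 14 > K = 2.3: net reverse reaction.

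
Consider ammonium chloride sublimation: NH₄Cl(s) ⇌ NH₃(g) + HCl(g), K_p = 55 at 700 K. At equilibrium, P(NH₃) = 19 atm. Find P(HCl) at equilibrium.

P(HCl) = 2.9 atm

(NH₄Cl is a pure solid — omitted from K_p.)
At equilibrium, K_p = P(NH₃)·P(HCl) = 55.
(19)·(P(HCl)) = 55
P(HCl) = 2.89 = 2.9 atm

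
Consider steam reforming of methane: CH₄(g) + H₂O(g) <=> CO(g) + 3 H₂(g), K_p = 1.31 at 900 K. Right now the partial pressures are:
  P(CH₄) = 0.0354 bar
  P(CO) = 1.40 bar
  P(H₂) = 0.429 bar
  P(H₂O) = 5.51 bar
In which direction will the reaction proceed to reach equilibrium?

Q_p = P(CO)·P(H₂)³ / (P(CH₄)·P(H₂O)) = (1.40)·(0.429)³ / ((0.0354)·(5.51)) = 0.567
Q_p = 0.567 < K_p = 1.31, so the forward reaction proceeds.

toward products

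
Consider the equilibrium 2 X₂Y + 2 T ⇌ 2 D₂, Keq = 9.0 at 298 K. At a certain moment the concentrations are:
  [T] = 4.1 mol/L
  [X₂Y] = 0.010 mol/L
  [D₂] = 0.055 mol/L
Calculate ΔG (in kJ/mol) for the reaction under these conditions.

ΔG = -3.99 kJ/mol

Q = [D₂]² / ([X₂Y]²·[T]²) = (0.055)² / ((0.010)²·(4.1)²) = 1.80
ΔG = RT ln(Q/Keq) = (8.314 J mol⁻¹ K⁻¹)(298 K) × ln(1.80/9.0)
   = (2.478 kJ/mol)(-1.609) = -3.99 kJ/mol
ΔG < 0, so the forward reaction is spontaneous (proceeds forward).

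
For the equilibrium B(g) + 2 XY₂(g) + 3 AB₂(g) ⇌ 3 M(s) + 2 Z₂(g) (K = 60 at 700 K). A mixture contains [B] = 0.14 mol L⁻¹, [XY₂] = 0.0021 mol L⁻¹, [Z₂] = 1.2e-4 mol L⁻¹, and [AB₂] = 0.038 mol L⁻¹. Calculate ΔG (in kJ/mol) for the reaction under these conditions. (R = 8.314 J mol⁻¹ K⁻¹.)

ΔG = 11.4 kJ/mol

(M is a pure solid — omitted from Q.)
Q = [Z₂]² / ([B]·[XY₂]²·[AB₂]³) = (1.2e-4)² / ((0.14)·(0.0021)²·(0.038)³) = 425
ΔG = RT ln(Q/K) = (8.314 J mol⁻¹ K⁻¹)(700 K) × ln(425/60)
   = (5.820 kJ/mol)(1.958) = 11.4 kJ/mol
ΔG > 0, so the forward reaction is non-spontaneous (proceeds in reverse).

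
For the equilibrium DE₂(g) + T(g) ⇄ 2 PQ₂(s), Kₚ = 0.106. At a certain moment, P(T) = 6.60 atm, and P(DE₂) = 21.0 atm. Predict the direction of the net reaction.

(PQ₂ is a pure solid — omitted from Qₚ.)
Qₚ = 1 / (P(DE₂)·P(T)) = 1 / ((21.0)·(6.60)) = 0.00722
Qₚ = 0.00722 < Kₚ = 0.106, so the forward reaction proceeds.

toward products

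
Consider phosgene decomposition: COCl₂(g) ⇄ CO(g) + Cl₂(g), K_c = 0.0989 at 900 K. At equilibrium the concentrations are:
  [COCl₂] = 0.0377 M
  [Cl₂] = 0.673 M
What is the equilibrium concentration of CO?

At equilibrium, K_c = [CO]·[Cl₂] / [COCl₂] = 0.0989.
([CO])·(0.673) / (0.0377) = 0.0989
[CO] = 0.00554 M

[CO] = 0.00554 M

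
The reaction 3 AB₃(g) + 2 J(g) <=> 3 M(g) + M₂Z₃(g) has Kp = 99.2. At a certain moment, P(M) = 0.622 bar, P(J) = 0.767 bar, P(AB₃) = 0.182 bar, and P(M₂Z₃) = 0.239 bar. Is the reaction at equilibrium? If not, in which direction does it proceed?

Qp = P(M)³·P(M₂Z₃) / (P(AB₃)³·P(J)²) = (0.622)³·(0.239) / ((0.182)³·(0.767)²) = 16.2
Qp = 16.2 < Kp = 99.2, so the forward reaction proceeds.

forward (toward products)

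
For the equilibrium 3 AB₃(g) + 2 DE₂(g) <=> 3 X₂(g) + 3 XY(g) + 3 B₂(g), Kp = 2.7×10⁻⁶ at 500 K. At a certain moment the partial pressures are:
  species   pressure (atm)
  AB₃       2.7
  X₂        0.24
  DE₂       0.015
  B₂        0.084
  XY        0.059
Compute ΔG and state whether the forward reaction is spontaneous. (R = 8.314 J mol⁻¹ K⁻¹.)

Qp = P(X₂)³·P(XY)³·P(B₂)³ / (P(AB₃)³·P(DE₂)²) = (0.24)³·(0.059)³·(0.084)³ / ((2.7)³·(0.015)²) = 3.80×10⁻⁷
ΔG = RT ln(Qp/Kp) = (8.314 J mol⁻¹ K⁻¹)(500 K) × ln(3.80×10⁻⁷/2.7×10⁻⁶)
   = (4.157 kJ/mol)(-1.961) = -8.15 kJ/mol
ΔG < 0, so the forward reaction is spontaneous (proceeds forward).

ΔG = -8.15 kJ/mol; the forward reaction is spontaneous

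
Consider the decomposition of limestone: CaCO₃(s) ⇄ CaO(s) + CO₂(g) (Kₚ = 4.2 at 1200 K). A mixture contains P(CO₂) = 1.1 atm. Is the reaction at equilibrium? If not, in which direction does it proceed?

(CaCO₃, CaO are pure solids — omitted from Qₚ.)
Qₚ = P(CO₂) = 1.1
Qₚ = 1.1 < Kₚ = 4.2, so the forward reaction proceeds.

to the right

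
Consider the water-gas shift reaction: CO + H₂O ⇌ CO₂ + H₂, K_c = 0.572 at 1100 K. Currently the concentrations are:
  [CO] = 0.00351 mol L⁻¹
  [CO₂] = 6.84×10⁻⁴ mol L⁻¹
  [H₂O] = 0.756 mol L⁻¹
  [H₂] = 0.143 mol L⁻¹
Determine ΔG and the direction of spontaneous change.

Q_c = [CO₂]·[H₂] / ([CO]·[H₂O]) = (6.84×10⁻⁴)·(0.143) / ((0.00351)·(0.756)) = 0.0369
ΔG = RT ln(Q_c/K_c) = (8.314 J mol⁻¹ K⁻¹)(1100 K) × ln(0.0369/0.572)
   = (9.145 kJ/mol)(-2.741) = -25.1 kJ/mol
ΔG < 0, so the forward reaction is spontaneous (proceeds forward).

ΔG = -25.1 kJ/mol; the forward reaction is spontaneous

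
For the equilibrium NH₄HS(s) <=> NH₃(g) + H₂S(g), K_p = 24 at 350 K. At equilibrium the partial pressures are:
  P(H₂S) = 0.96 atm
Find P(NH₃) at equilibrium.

(NH₄HS is a pure solid — omitted from K_p.)
At equilibrium, K_p = P(NH₃)·P(H₂S) = 24.
(P(NH₃))·(0.96) = 24
P(NH₃) = 25.0 = 25 atm

P(NH₃) = 25 atm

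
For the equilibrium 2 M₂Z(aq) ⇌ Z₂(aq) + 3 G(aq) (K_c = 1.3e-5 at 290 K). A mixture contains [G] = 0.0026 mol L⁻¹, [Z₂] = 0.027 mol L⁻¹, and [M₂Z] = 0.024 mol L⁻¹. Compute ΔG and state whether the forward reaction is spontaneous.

Q_c = [Z₂]·[G]³ / [M₂Z]² = (0.027)·(0.0026)³ / (0.024)² = 8.24e-7
ΔG = RT ln(Q_c/K_c) = (8.314 J mol⁻¹ K⁻¹)(290 K) × ln(8.24e-7/1.3e-5)
   = (2.411 kJ/mol)(-2.759) = -6.65 kJ/mol
ΔG < 0, so the forward reaction is spontaneous (proceeds forward).

ΔG = -6.65 kJ/mol; the forward reaction is spontaneous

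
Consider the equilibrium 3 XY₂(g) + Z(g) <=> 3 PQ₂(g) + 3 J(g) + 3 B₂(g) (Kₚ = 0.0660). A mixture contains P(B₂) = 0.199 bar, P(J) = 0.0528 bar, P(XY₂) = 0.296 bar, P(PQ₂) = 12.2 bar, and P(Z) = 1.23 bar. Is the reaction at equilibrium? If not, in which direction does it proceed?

Qₚ = P(PQ₂)³·P(J)³·P(B₂)³ / (P(XY₂)³·P(Z)) = (12.2)³·(0.0528)³·(0.199)³ / ((0.296)³·(1.23)) = 0.0660
Qₚ = 0.0660 = Kₚ, so the system is already at equilibrium.

at equilibrium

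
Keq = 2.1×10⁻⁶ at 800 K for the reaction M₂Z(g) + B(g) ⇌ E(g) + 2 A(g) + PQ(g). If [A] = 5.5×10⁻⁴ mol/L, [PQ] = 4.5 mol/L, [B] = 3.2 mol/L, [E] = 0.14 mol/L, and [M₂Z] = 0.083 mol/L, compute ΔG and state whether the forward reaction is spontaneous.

Q = [E]·[A]²·[PQ] / ([M₂Z]·[B]) = (0.14)·(5.5×10⁻⁴)²·(4.5) / ((0.083)·(3.2)) = 7.18×10⁻⁷
ΔG = RT ln(Q/Keq) = (8.314 J mol⁻¹ K⁻¹)(800 K) × ln(7.18×10⁻⁷/2.1×10⁻⁶)
   = (6.651 kJ/mol)(-1.073) = -7.14 kJ/mol
ΔG < 0, so the forward reaction is spontaneous (proceeds forward).

ΔG = -7.14 kJ/mol; the forward reaction is spontaneous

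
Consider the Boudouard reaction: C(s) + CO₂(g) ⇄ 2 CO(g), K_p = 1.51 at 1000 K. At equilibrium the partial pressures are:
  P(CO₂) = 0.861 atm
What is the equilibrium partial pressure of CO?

(C is a pure solid — omitted from K_p.)
At equilibrium, K_p = P(CO)² / P(CO₂) = 1.51.
(P(CO))² / (0.861) = 1.51
P(CO)² = 1.30 ⇒ P(CO) = 1.14 atm

P(CO) = 1.14 atm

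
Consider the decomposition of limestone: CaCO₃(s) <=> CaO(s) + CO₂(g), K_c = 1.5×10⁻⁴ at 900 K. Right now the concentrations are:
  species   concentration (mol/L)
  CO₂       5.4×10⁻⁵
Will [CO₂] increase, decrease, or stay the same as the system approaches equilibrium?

increase

(CaCO₃, CaO are pure solids — omitted from Q_c.)
Q_c = [CO₂] = 5.4×10⁻⁵
Q_c = 5.4×10⁻⁵ < K_c = 1.5×10⁻⁴: net forward reaction.
CO₂ is a product, so it increases.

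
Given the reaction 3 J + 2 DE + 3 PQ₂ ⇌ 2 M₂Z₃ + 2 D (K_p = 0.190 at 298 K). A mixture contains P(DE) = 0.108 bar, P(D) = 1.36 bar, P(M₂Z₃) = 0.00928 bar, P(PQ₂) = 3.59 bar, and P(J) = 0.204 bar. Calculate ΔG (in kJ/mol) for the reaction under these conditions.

ΔG = -4.21 kJ/mol

Q_p = P(M₂Z₃)²·P(D)² / (P(J)³·P(DE)²·P(PQ₂)³) = (0.00928)²·(1.36)² / ((0.204)³·(0.108)²·(3.59)³) = 0.0348
ΔG = RT ln(Q_p/K_p) = (8.314 J mol⁻¹ K⁻¹)(298 K) × ln(0.0348/0.190)
   = (2.478 kJ/mol)(-1.697) = -4.21 kJ/mol
ΔG < 0, so the forward reaction is spontaneous (proceeds forward).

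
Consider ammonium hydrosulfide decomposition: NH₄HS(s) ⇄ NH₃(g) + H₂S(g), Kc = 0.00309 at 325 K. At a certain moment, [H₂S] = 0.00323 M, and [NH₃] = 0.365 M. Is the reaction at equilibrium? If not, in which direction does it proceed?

(NH₄HS is a pure solid — omitted from Qc.)
Qc = [NH₃]·[H₂S] = (0.365)·(0.00323) = 0.00118
Qc = 0.00118 < Kc = 0.00309, so the forward reaction proceeds.

to the right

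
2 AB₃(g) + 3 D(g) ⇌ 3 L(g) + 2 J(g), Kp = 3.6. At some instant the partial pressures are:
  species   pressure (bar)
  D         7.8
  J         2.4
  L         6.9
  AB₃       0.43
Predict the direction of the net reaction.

Qp = P(L)³·P(J)² / (P(AB₃)²·P(D)³) = (6.9)³·(2.4)² / ((0.43)²·(7.8)³) = 22
Qp = 22 > Kp = 3.6, so the reverse reaction proceeds.

in the reverse direction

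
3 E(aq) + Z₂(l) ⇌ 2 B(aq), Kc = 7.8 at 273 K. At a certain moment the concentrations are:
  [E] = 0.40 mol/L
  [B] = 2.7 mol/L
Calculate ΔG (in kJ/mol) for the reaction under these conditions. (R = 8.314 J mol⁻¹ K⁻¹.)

ΔG = 6.09 kJ/mol

(Z₂ is a pure liquid — omitted from Qc.)
Qc = [B]² / [E]³ = (2.7)² / (0.40)³ = 114
ΔG = RT ln(Qc/Kc) = (8.314 J mol⁻¹ K⁻¹)(273 K) × ln(114/7.8)
   = (2.270 kJ/mol)(2.682) = 6.09 kJ/mol
ΔG > 0, so the forward reaction is non-spontaneous (proceeds in reverse).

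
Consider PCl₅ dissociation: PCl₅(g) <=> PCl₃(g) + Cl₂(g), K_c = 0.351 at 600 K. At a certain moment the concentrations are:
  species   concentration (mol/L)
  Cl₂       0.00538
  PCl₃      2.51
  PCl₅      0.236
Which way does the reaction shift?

to the right

Q_c = [PCl₃]·[Cl₂] / [PCl₅] = (2.51)·(0.00538) / (0.236) = 0.0572
Q_c = 0.0572 < K_c = 0.351, so the forward reaction proceeds.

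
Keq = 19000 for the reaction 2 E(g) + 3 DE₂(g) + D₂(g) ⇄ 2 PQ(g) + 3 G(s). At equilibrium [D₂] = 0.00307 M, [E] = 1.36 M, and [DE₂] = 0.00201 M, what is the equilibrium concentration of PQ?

(G is a pure solid — omitted from Keq.)
At equilibrium, Keq = [PQ]² / ([E]²·[DE₂]³·[D₂]) = 19000.
([PQ])² / ((1.36)²·(0.00201)³·(0.00307)) = 19000
[PQ]² = 8.76e-7 ⇒ [PQ] = 9.36e-4 M

[PQ] = 9.36e-4 M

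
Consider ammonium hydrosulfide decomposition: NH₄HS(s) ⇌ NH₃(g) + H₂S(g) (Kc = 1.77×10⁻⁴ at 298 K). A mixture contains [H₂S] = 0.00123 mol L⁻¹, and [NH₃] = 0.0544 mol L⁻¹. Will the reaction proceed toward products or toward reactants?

(NH₄HS is a pure solid — omitted from Qc.)
Qc = [NH₃]·[H₂S] = (0.0544)·(0.00123) = 6.69×10⁻⁵
Qc = 6.69×10⁻⁵ < Kc = 1.77×10⁻⁴, so the forward reaction proceeds.

forward (toward products)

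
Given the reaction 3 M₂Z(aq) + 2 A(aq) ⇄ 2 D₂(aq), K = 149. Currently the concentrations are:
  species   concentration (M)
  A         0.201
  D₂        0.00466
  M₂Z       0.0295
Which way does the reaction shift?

Q = [D₂]² / ([M₂Z]³·[A]²) = (0.00466)² / ((0.0295)³·(0.201)²) = 20.9
Q = 20.9 < K = 149, so the forward reaction proceeds.

to the right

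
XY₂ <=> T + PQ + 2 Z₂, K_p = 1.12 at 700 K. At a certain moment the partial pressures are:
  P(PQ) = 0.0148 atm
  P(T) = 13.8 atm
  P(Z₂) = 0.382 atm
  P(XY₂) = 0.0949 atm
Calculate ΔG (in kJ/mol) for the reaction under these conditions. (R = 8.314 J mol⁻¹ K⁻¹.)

ΔG = -7.40 kJ/mol

Q_p = P(T)·P(PQ)·P(Z₂)² / P(XY₂) = (13.8)·(0.0148)·(0.382)² / (0.0949) = 0.314
ΔG = RT ln(Q_p/K_p) = (8.314 J mol⁻¹ K⁻¹)(700 K) × ln(0.314/1.12)
   = (5.820 kJ/mol)(-1.272) = -7.40 kJ/mol
ΔG < 0, so the forward reaction is spontaneous (proceeds forward).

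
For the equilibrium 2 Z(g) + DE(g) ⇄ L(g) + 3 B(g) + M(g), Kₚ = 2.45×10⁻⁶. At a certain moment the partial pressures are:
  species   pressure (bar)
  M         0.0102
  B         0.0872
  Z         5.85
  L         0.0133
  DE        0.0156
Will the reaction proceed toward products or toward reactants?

forward (toward products)

Qₚ = P(L)·P(B)³·P(M) / (P(Z)²·P(DE)) = (0.0133)·(0.0872)³·(0.0102) / ((5.85)²·(0.0156)) = 1.68×10⁻⁷
Qₚ = 1.68×10⁻⁷ < Kₚ = 2.45×10⁻⁶, so the forward reaction proceeds.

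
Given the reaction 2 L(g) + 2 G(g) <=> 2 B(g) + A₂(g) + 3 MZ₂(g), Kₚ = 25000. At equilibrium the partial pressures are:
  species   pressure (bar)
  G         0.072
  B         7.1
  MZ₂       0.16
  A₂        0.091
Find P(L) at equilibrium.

At equilibrium, Kₚ = P(B)²·P(A₂)·P(MZ₂)³ / (P(L)²·P(G)²) = 25000.
(7.1)²·(0.091)·(0.16)³ / ((P(L))²·(0.072)²) = 25000
P(L)² = 1.45×10⁻⁴ ⇒ P(L) = 0.012 bar

P(L) = 0.012 bar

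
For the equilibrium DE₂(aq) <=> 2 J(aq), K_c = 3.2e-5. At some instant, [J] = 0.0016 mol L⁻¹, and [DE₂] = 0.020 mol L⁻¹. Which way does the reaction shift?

Q_c = [J]² / [DE₂] = (0.0016)² / (0.020) = 1.3e-4
Q_c = 1.3e-4 > K_c = 3.2e-5, so the reverse reaction proceeds.

to the left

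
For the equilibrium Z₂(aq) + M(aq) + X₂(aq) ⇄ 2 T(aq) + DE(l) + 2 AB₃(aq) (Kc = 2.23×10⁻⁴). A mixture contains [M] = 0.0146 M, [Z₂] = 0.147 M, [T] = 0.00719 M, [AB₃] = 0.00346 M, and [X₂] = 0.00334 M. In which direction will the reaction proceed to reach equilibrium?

(DE is a pure liquid — omitted from Qc.)
Qc = [T]²·[AB₃]² / ([Z₂]·[M]·[X₂]) = (0.00719)²·(0.00346)² / ((0.147)·(0.0146)·(0.00334)) = 8.63×10⁻⁵
Qc = 8.63×10⁻⁵ < Kc = 2.23×10⁻⁴, so the forward reaction proceeds.

toward products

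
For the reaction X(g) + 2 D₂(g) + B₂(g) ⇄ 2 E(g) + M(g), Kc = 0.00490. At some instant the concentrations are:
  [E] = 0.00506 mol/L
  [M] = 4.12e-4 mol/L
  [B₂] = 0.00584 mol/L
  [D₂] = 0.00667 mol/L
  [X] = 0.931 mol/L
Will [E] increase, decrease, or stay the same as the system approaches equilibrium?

Qc = [E]²·[M] / ([X]·[D₂]²·[B₂]) = (0.00506)²·(4.12e-4) / ((0.931)·(0.00667)²·(0.00584)) = 0.0436
Qc = 0.0436 > Kc = 0.00490: net reverse reaction.
E is a product, so it decreases.

decrease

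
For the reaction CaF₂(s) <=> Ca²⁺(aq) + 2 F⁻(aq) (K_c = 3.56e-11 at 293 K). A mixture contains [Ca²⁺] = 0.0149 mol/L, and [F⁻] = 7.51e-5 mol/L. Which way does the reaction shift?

(CaF₂ is a pure solid — omitted from Q_c.)
Q_c = [Ca²⁺]·[F⁻]² = (0.0149)·(7.51e-5)² = 8.40e-11
Q_c = 8.40e-11 > K_c = 3.56e-11, so the reverse reaction proceeds.

to the left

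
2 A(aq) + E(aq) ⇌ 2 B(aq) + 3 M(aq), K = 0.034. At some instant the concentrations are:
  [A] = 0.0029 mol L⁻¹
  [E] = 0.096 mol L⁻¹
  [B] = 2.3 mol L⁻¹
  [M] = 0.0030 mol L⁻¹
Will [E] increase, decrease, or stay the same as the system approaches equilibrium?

Q = [B]²·[M]³ / ([A]²·[E]) = (2.3)²·(0.0030)³ / ((0.0029)²·(0.096)) = 0.18
Q = 0.18 > K = 0.034: net reverse reaction.
E is a reactant, so it increases.

increase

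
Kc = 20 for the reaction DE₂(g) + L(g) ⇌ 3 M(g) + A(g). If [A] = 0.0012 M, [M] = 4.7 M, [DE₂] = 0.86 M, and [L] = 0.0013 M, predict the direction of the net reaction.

toward reactants

Qc = [M]³·[A] / ([DE₂]·[L]) = (4.7)³·(0.0012) / ((0.86)·(0.0013)) = 110
Qc = 110 > Kc = 20, so the reverse reaction proceeds.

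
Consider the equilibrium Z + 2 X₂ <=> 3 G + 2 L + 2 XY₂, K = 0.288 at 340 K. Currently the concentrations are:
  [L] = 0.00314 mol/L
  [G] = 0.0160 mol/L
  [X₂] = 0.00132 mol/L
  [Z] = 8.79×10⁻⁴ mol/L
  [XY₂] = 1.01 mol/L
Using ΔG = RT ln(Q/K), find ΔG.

ΔG = -6.70 kJ/mol

Q = [G]³·[L]²·[XY₂]² / ([Z]·[X₂]²) = (0.0160)³·(0.00314)²·(1.01)² / ((8.79×10⁻⁴)·(0.00132)²) = 0.0269
ΔG = RT ln(Q/K) = (8.314 J mol⁻¹ K⁻¹)(340 K) × ln(0.0269/0.288)
   = (2.827 kJ/mol)(-2.371) = -6.70 kJ/mol
ΔG < 0, so the forward reaction is spontaneous (proceeds forward).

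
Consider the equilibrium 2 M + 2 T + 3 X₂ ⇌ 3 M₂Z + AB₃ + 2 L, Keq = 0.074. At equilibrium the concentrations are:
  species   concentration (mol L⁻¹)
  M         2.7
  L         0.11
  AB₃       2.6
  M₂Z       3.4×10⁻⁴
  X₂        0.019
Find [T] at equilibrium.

[T] = 5.8×10⁻⁴ mol L⁻¹

At equilibrium, Keq = [M₂Z]³·[AB₃]·[L]² / ([M]²·[T]²·[X₂]³) = 0.074.
(3.4×10⁻⁴)³·(2.6)·(0.11)² / ((2.7)²·([T])²·(0.019)³) = 0.074
[T]² = 3.34×10⁻⁷ ⇒ [T] = 5.8×10⁻⁴ mol L⁻¹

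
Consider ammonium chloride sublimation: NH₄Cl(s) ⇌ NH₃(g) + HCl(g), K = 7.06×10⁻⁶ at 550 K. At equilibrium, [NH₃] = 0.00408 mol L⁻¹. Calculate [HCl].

[HCl] = 0.00173 mol L⁻¹

(NH₄Cl is a pure solid — omitted from K.)
At equilibrium, K = [NH₃]·[HCl] = 7.06×10⁻⁶.
(0.00408)·([HCl]) = 7.06×10⁻⁶
[HCl] = 0.00173 mol L⁻¹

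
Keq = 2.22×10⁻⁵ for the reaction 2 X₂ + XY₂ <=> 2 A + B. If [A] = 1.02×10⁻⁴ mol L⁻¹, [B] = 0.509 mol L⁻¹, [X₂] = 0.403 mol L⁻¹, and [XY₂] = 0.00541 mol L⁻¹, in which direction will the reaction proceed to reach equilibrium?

Q = [A]²·[B] / ([X₂]²·[XY₂]) = (1.02×10⁻⁴)²·(0.509) / ((0.403)²·(0.00541)) = 6.03×10⁻⁶
Q = 6.03×10⁻⁶ < Keq = 2.22×10⁻⁵, so the forward reaction proceeds.

in the forward direction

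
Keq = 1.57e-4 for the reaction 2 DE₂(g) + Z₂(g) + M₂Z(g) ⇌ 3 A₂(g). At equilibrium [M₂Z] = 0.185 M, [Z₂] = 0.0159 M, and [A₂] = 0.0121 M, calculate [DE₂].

At equilibrium, Keq = [A₂]³ / ([DE₂]²·[Z₂]·[M₂Z]) = 1.57e-4.
(0.0121)³ / (([DE₂])²·(0.0159)·(0.185)) = 1.57e-4
[DE₂]² = 3.84 ⇒ [DE₂] = 1.96 M

[DE₂] = 1.96 M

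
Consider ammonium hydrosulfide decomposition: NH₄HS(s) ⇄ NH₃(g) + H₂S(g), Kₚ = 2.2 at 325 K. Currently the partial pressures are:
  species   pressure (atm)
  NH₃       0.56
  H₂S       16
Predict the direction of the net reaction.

(NH₄HS is a pure solid — omitted from Qₚ.)
Qₚ = P(NH₃)·P(H₂S) = (0.56)·(16) = 9.0
Qₚ = 9.0 > Kₚ = 2.2, so the reverse reaction proceeds.

reverse (toward reactants)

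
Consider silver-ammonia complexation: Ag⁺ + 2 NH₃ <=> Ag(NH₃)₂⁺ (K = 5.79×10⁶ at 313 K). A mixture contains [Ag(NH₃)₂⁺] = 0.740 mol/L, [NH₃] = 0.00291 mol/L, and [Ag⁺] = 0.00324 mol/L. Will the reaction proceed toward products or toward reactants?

reverse (toward reactants)

Q = [Ag(NH₃)₂⁺] / ([Ag⁺]·[NH₃]²) = (0.740) / ((0.00324)·(0.00291)²) = 2.70×10⁷
Q = 2.70×10⁷ > K = 5.79×10⁶, so the reverse reaction proceeds.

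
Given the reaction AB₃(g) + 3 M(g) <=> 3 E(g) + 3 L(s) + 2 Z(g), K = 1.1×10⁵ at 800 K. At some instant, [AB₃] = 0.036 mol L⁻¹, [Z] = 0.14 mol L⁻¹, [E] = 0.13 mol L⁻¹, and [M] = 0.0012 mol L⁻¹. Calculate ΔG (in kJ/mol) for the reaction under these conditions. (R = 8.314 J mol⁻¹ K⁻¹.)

(L is a pure solid — omitted from Q.)
Q = [E]³·[Z]² / ([AB₃]·[M]³) = (0.13)³·(0.14)² / ((0.036)·(0.0012)³) = 6.92×10⁵
ΔG = RT ln(Q/K) = (8.314 J mol⁻¹ K⁻¹)(800 K) × ln(6.92×10⁵/1.1×10⁵)
   = (6.651 kJ/mol)(1.839) = 12.2 kJ/mol
ΔG > 0, so the forward reaction is non-spontaneous (proceeds in reverse).

ΔG = 12.2 kJ/mol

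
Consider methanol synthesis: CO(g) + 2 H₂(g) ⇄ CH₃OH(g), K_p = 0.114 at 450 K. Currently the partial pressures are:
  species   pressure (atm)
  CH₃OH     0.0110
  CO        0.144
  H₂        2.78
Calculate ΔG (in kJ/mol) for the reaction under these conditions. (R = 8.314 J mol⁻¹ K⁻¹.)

ΔG = -9.15 kJ/mol

Q_p = P(CH₃OH) / (P(CO)·P(H₂)²) = (0.0110) / ((0.144)·(2.78)²) = 0.00988
ΔG = RT ln(Q_p/K_p) = (8.314 J mol⁻¹ K⁻¹)(450 K) × ln(0.00988/0.114)
   = (3.741 kJ/mol)(-2.446) = -9.15 kJ/mol
ΔG < 0, so the forward reaction is spontaneous (proceeds forward).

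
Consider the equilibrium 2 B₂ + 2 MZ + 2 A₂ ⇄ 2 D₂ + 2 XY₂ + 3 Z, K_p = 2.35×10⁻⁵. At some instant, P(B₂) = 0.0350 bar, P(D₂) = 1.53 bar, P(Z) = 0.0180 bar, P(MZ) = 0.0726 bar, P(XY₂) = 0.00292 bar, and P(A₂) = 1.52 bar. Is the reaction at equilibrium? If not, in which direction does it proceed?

Q_p = P(D₂)²·P(XY₂)²·P(Z)³ / (P(B₂)²·P(MZ)²·P(A₂)²) = (1.53)²·(0.00292)²·(0.0180)³ / ((0.0350)²·(0.0726)²·(1.52)²) = 7.80×10⁻⁶
Q_p = 7.80×10⁻⁶ < K_p = 2.35×10⁻⁵, so the forward reaction proceeds.

toward products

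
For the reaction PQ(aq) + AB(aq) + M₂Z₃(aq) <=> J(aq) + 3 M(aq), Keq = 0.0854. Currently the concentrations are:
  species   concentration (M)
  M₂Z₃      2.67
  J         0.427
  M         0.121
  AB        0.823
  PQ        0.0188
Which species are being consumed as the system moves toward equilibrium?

Q = [J]·[M]³ / ([PQ]·[AB]·[M₂Z₃]) = (0.427)·(0.121)³ / ((0.0188)·(0.823)·(2.67)) = 0.0183
Q = 0.0183 < Keq = 0.0854: net forward reaction.

PQ, AB, M₂Z₃ (reactants)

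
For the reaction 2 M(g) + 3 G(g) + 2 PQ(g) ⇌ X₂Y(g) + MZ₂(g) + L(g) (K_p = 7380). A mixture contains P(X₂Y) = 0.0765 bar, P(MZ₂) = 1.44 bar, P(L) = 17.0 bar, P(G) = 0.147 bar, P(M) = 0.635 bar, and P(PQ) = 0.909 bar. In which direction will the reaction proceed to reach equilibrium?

forward (toward products)

Q_p = P(X₂Y)·P(MZ₂)·P(L) / (P(M)²·P(G)³·P(PQ)²) = (0.0765)·(1.44)·(17.0) / ((0.635)²·(0.147)³·(0.909)²) = 1770
Q_p = 1770 < K_p = 7380, so the forward reaction proceeds.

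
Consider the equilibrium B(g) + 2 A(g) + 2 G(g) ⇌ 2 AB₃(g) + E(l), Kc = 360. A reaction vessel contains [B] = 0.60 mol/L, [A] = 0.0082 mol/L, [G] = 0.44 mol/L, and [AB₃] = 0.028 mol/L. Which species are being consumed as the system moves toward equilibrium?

B, A, G (reactants)

(E is a pure liquid — omitted from Qc.)
Qc = [AB₃]² / ([B]·[A]²·[G]²) = (0.028)² / ((0.60)·(0.0082)²·(0.44)²) = 100
Qc = 100 < Kc = 360: net forward reaction.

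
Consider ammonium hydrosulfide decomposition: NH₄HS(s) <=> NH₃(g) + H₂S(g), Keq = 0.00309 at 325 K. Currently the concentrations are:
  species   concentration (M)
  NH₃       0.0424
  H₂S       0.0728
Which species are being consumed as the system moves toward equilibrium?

none (at equilibrium)

(NH₄HS is a pure solid — omitted from Q.)
Q = [NH₃]·[H₂S] = (0.0424)·(0.0728) = 0.00309
Q = 0.00309 = Keq; the system is at equilibrium.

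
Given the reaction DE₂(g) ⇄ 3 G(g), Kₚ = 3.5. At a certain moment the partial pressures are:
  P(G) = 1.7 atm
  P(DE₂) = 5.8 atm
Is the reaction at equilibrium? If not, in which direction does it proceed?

to the right

Qₚ = P(G)³ / P(DE₂) = (1.7)³ / (5.8) = 0.85
Qₚ = 0.85 < Kₚ = 3.5, so the forward reaction proceeds.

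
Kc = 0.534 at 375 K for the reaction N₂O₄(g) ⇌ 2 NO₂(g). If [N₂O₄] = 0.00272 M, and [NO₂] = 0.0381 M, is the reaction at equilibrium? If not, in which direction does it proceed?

Qc = [NO₂]² / [N₂O₄] = (0.0381)² / (0.00272) = 0.534
Qc = 0.534 = Kc, so the system is already at equilibrium.

neither direction; the system is at equilibrium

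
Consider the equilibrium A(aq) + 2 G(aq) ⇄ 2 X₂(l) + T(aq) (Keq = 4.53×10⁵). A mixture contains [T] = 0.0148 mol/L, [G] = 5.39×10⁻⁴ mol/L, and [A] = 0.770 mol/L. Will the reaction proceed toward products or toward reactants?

to the right

(X₂ is a pure liquid — omitted from Q.)
Q = [T] / ([A]·[G]²) = (0.0148) / ((0.770)·(5.39×10⁻⁴)²) = 66200
Q = 66200 < Keq = 4.53×10⁵, so the forward reaction proceeds.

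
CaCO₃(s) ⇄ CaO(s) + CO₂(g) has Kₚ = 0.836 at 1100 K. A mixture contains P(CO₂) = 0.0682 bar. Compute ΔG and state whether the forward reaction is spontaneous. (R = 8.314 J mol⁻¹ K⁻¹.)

(CaCO₃, CaO are pure solids — omitted from Qₚ.)
Qₚ = P(CO₂) = 0.0682
ΔG = RT ln(Qₚ/Kₚ) = (8.314 J mol⁻¹ K⁻¹)(1100 K) × ln(0.0682/0.836)
   = (9.145 kJ/mol)(-2.506) = -22.9 kJ/mol
ΔG < 0, so the forward reaction is spontaneous (proceeds forward).

ΔG = -22.9 kJ/mol; the forward reaction is spontaneous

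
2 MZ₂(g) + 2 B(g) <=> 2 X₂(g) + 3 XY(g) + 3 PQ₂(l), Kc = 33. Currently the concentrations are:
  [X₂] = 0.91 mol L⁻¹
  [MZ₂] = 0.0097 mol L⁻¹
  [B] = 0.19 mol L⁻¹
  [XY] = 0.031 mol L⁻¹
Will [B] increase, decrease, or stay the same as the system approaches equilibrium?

(PQ₂ is a pure liquid — omitted from Qc.)
Qc = [X₂]²·[XY]³ / ([MZ₂]²·[B]²) = (0.91)²·(0.031)³ / ((0.0097)²·(0.19)²) = 7.3
Qc = 7.3 < Kc = 33: net forward reaction.
B is a reactant, so it decreases.

decrease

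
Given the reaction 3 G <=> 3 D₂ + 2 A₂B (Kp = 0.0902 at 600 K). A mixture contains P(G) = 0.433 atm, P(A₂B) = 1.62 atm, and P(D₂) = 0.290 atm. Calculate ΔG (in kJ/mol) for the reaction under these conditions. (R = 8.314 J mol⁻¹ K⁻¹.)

Qp = P(D₂)³·P(A₂B)² / P(G)³ = (0.290)³·(1.62)² / (0.433)³ = 0.788
ΔG = RT ln(Qp/Kp) = (8.314 J mol⁻¹ K⁻¹)(600 K) × ln(0.788/0.0902)
   = (4.988 kJ/mol)(2.167) = 10.8 kJ/mol
ΔG > 0, so the forward reaction is non-spontaneous (proceeds in reverse).

ΔG = 10.8 kJ/mol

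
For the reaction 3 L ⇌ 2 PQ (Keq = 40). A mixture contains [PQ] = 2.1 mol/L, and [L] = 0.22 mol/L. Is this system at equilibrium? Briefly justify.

no; Q > K, reaction proceeds in reverse

Q = [PQ]² / [L]³ = (2.1)² / (0.22)³ = 410
Q = 410 > Keq = 40: net reverse reaction.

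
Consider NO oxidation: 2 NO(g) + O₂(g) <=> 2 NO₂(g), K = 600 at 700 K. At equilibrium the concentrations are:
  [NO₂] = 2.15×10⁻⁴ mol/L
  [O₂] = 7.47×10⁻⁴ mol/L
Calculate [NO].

At equilibrium, K = [NO₂]² / ([NO]²·[O₂]) = 600.
(2.15×10⁻⁴)² / (([NO])²·(7.47×10⁻⁴)) = 600
[NO]² = 1.03×10⁻⁷ ⇒ [NO] = 3.21×10⁻⁴ mol/L

[NO] = 3.21×10⁻⁴ mol/L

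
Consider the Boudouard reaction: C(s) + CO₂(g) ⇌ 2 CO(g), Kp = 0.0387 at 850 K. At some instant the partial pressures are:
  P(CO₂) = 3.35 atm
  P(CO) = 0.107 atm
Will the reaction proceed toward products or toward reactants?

(C is a pure solid — omitted from Qp.)
Qp = P(CO)² / P(CO₂) = (0.107)² / (3.35) = 0.00342
Qp = 0.00342 < Kp = 0.0387, so the forward reaction proceeds.

forward (toward products)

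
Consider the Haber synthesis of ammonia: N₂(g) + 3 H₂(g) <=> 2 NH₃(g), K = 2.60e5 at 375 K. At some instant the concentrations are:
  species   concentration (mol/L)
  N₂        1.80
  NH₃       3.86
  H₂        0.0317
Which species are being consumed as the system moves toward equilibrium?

none (at equilibrium)

Q = [NH₃]² / ([N₂]·[H₂]³) = (3.86)² / ((1.80)·(0.0317)³) = 2.60e5
Q = 2.60e5 = K; the system is at equilibrium.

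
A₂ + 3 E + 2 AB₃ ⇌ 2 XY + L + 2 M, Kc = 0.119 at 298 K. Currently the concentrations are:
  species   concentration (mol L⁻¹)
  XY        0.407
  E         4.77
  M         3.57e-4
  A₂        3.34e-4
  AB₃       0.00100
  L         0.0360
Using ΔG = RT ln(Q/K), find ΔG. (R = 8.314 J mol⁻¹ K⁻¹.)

ΔG = -4.30 kJ/mol

Qc = [XY]²·[L]·[M]² / ([A₂]·[E]³·[AB₃]²) = (0.407)²·(0.0360)·(3.57e-4)² / ((3.34e-4)·(4.77)³·(0.00100)²) = 0.0210
ΔG = RT ln(Qc/Kc) = (8.314 J mol⁻¹ K⁻¹)(298 K) × ln(0.0210/0.119)
   = (2.478 kJ/mol)(-1.735) = -4.30 kJ/mol
ΔG < 0, so the forward reaction is spontaneous (proceeds forward).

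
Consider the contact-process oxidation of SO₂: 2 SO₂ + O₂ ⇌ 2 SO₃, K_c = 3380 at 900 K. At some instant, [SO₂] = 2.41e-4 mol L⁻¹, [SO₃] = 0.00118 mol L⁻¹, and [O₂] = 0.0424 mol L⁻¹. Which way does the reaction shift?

Q_c = [SO₃]² / ([SO₂]²·[O₂]) = (0.00118)² / ((2.41e-4)²·(0.0424)) = 565
Q_c = 565 < K_c = 3380, so the forward reaction proceeds.

toward products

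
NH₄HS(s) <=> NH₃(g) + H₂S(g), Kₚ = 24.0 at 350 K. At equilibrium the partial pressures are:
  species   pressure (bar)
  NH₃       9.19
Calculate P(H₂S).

P(H₂S) = 2.61 bar

(NH₄HS is a pure solid — omitted from Kₚ.)
At equilibrium, Kₚ = P(NH₃)·P(H₂S) = 24.0.
(9.19)·(P(H₂S)) = 24.0
P(H₂S) = 2.61 bar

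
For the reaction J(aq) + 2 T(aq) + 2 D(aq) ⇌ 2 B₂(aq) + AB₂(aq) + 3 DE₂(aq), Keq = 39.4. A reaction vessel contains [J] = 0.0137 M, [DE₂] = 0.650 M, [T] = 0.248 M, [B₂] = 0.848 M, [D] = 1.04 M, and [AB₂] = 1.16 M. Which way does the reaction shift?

Q = [B₂]²·[AB₂]·[DE₂]³ / ([J]·[T]²·[D]²) = (0.848)²·(1.16)·(0.650)³ / ((0.0137)·(0.248)²·(1.04)²) = 251
Q = 251 > Keq = 39.4, so the reverse reaction proceeds.

to the left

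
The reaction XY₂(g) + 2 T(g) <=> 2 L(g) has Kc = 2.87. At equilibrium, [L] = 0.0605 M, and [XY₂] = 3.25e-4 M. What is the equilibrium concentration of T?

At equilibrium, Kc = [L]² / ([XY₂]·[T]²) = 2.87.
(0.0605)² / ((3.25e-4)·([T])²) = 2.87
[T]² = 3.92 ⇒ [T] = 1.98 M

[T] = 1.98 M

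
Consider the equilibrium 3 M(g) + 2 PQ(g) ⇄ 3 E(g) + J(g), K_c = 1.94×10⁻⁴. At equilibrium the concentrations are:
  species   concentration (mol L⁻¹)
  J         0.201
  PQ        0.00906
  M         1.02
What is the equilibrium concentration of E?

[E] = 0.00438 mol L⁻¹

At equilibrium, K_c = [E]³·[J] / ([M]³·[PQ]²) = 1.94×10⁻⁴.
([E])³·(0.201) / ((1.02)³·(0.00906)²) = 1.94×10⁻⁴
[E]³ = 8.41×10⁻⁸ ⇒ [E] = 0.00438 mol L⁻¹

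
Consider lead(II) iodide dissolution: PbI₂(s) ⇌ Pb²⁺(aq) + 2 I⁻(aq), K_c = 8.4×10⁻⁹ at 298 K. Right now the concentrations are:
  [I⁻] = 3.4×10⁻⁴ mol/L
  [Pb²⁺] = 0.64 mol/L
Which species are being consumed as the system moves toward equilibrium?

(PbI₂ is a pure solid — omitted from Q_c.)
Q_c = [Pb²⁺]·[I⁻]² = (0.64)·(3.4×10⁻⁴)² = 7.4×10⁻⁸
Q_c = 7.4×10⁻⁸ > K_c = 8.4×10⁻⁹: net reverse reaction.

Pb²⁺, I⁻ (products)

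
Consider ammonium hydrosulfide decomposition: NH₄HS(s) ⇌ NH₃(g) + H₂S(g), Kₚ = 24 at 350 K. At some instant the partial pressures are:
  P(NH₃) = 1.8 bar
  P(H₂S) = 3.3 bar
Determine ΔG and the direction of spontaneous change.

(NH₄HS is a pure solid — omitted from Qₚ.)
Qₚ = P(NH₃)·P(H₂S) = (1.8)·(3.3) = 5.94
ΔG = RT ln(Qₚ/Kₚ) = (8.314 J mol⁻¹ K⁻¹)(350 K) × ln(5.94/24)
   = (2.910 kJ/mol)(-1.396) = -4.06 kJ/mol
ΔG < 0, so the forward reaction is spontaneous (proceeds forward).

ΔG = -4.06 kJ/mol; the forward reaction is spontaneous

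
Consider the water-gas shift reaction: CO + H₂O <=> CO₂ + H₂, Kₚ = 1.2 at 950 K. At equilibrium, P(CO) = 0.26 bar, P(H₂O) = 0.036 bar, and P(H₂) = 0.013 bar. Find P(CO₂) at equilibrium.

P(CO₂) = 0.86 bar

At equilibrium, Kₚ = P(CO₂)·P(H₂) / (P(CO)·P(H₂O)) = 1.2.
(P(CO₂))·(0.013) / ((0.26)·(0.036)) = 1.2
P(CO₂) = 0.864 = 0.86 bar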